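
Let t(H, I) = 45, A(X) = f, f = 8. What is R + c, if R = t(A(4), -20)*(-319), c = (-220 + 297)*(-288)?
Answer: -36531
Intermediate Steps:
A(X) = 8
c = -22176 (c = 77*(-288) = -22176)
R = -14355 (R = 45*(-319) = -14355)
R + c = -14355 - 22176 = -36531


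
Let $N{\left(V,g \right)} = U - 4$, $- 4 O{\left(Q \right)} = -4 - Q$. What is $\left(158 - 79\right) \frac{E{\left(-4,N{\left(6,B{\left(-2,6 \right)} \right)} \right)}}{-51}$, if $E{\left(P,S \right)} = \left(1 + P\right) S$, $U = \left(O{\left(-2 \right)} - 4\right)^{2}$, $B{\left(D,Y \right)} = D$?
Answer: $\frac{2607}{68} \approx 38.338$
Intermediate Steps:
$O{\left(Q \right)} = 1 + \frac{Q}{4}$ ($O{\left(Q \right)} = - \frac{-4 - Q}{4} = 1 + \frac{Q}{4}$)
$U = \frac{49}{4}$ ($U = \left(\left(1 + \frac{1}{4} \left(-2\right)\right) - 4\right)^{2} = \left(\left(1 - \frac{1}{2}\right) - 4\right)^{2} = \left(\frac{1}{2} - 4\right)^{2} = \left(- \frac{7}{2}\right)^{2} = \frac{49}{4} \approx 12.25$)
$N{\left(V,g \right)} = \frac{33}{4}$ ($N{\left(V,g \right)} = \frac{49}{4} - 4 = \frac{33}{4}$)
$E{\left(P,S \right)} = S \left(1 + P\right)$
$\left(158 - 79\right) \frac{E{\left(-4,N{\left(6,B{\left(-2,6 \right)} \right)} \right)}}{-51} = \left(158 - 79\right) \frac{\frac{33}{4} \left(1 - 4\right)}{-51} = 79 \cdot \frac{33}{4} \left(-3\right) \left(- \frac{1}{51}\right) = 79 \left(\left(- \frac{99}{4}\right) \left(- \frac{1}{51}\right)\right) = 79 \cdot \frac{33}{68} = \frac{2607}{68}$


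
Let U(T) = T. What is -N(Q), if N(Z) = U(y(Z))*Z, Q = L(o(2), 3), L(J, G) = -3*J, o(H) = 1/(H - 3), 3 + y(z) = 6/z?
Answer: 3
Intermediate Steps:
y(z) = -3 + 6/z
o(H) = 1/(-3 + H)
Q = 3 (Q = -3/(-3 + 2) = -3/(-1) = -3*(-1) = 3)
N(Z) = Z*(-3 + 6/Z) (N(Z) = (-3 + 6/Z)*Z = Z*(-3 + 6/Z))
-N(Q) = -(6 - 3*3) = -(6 - 9) = -1*(-3) = 3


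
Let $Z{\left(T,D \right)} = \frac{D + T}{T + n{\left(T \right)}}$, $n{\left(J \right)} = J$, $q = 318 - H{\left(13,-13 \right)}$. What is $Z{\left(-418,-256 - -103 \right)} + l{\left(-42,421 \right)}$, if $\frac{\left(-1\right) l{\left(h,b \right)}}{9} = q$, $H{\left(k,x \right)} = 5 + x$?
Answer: $- \frac{2452253}{836} \approx -2933.3$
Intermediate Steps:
$q = 326$ ($q = 318 - \left(5 - 13\right) = 318 - -8 = 318 + 8 = 326$)
$l{\left(h,b \right)} = -2934$ ($l{\left(h,b \right)} = \left(-9\right) 326 = -2934$)
$Z{\left(T,D \right)} = \frac{D + T}{2 T}$ ($Z{\left(T,D \right)} = \frac{D + T}{T + T} = \frac{D + T}{2 T}$)
$Z{\left(-418,-256 - -103 \right)} + l{\left(-42,421 \right)} = \frac{\left(-256 - -103\right) - 418}{2 \left(-418\right)} - 2934 = \frac{1}{2} \left(- \frac{1}{418}\right) \left(\left(-256 + 103\right) - 418\right) - 2934 = \frac{1}{2} \left(- \frac{1}{418}\right) \left(-153 - 418\right) - 2934 = \frac{1}{2} \left(- \frac{1}{418}\right) \left(-571\right) - 2934 = \frac{571}{836} - 2934 = - \frac{2452253}{836}$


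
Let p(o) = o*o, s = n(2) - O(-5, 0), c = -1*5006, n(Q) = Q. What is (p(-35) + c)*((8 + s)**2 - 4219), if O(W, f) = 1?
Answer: 15645778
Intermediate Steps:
c = -5006
s = 1 (s = 2 - 1*1 = 2 - 1 = 1)
p(o) = o**2
(p(-35) + c)*((8 + s)**2 - 4219) = ((-35)**2 - 5006)*((8 + 1)**2 - 4219) = (1225 - 5006)*(9**2 - 4219) = -3781*(81 - 4219) = -3781*(-4138) = 15645778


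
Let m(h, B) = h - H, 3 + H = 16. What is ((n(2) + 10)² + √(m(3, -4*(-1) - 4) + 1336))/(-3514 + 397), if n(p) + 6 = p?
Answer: -12/1039 - √1326/3117 ≈ -0.023232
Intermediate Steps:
H = 13 (H = -3 + 16 = 13)
n(p) = -6 + p
m(h, B) = -13 + h (m(h, B) = h - 1*13 = h - 13 = -13 + h)
((n(2) + 10)² + √(m(3, -4*(-1) - 4) + 1336))/(-3514 + 397) = (((-6 + 2) + 10)² + √((-13 + 3) + 1336))/(-3514 + 397) = ((-4 + 10)² + √(-10 + 1336))/(-3117) = (6² + √1326)*(-1/3117) = (36 + √1326)*(-1/3117) = -12/1039 - √1326/3117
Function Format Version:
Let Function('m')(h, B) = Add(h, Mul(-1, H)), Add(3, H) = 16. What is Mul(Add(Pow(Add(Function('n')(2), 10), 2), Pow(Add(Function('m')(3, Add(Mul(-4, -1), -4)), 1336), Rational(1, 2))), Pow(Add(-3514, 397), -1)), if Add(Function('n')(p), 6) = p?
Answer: Add(Rational(-12, 1039), Mul(Rational(-1, 3117), Pow(1326, Rational(1, 2)))) ≈ -0.023232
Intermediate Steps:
H = 13 (H = Add(-3, 16) = 13)
Function('n')(p) = Add(-6, p)
Function('m')(h, B) = Add(-13, h) (Function('m')(h, B) = Add(h, Mul(-1, 13)) = Add(h, -13) = Add(-13, h))
Mul(Add(Pow(Add(Function('n')(2), 10), 2), Pow(Add(Function('m')(3, Add(Mul(-4, -1), -4)), 1336), Rational(1, 2))), Pow(Add(-3514, 397), -1)) = Mul(Add(Pow(Add(Add(-6, 2), 10), 2), Pow(Add(Add(-13, 3), 1336), Rational(1, 2))), Pow(Add(-3514, 397), -1)) = Mul(Add(Pow(Add(-4, 10), 2), Pow(Add(-10, 1336), Rational(1, 2))), Pow(-3117, -1)) = Mul(Add(Pow(6, 2), Pow(1326, Rational(1, 2))), Rational(-1, 3117)) = Mul(Add(36, Pow(1326, Rational(1, 2))), Rational(-1, 3117)) = Add(Rational(-12, 1039), Mul(Rational(-1, 3117), Pow(1326, Rational(1, 2))))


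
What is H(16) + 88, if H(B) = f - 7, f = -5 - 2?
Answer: 74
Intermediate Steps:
f = -7
H(B) = -14 (H(B) = -7 - 7 = -14)
H(16) + 88 = -14 + 88 = 74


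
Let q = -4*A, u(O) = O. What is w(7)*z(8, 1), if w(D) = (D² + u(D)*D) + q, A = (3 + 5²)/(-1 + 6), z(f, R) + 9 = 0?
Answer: -3402/5 ≈ -680.40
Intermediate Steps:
z(f, R) = -9 (z(f, R) = -9 + 0 = -9)
A = 28/5 (A = (3 + 25)/5 = 28*(⅕) = 28/5 ≈ 5.6000)
q = -112/5 (q = -4*28/5 = -112/5 ≈ -22.400)
w(D) = -112/5 + 2*D² (w(D) = (D² + D*D) - 112/5 = (D² + D²) - 112/5 = 2*D² - 112/5 = -112/5 + 2*D²)
w(7)*z(8, 1) = (-112/5 + 2*7²)*(-9) = (-112/5 + 2*49)*(-9) = (-112/5 + 98)*(-9) = (378/5)*(-9) = -3402/5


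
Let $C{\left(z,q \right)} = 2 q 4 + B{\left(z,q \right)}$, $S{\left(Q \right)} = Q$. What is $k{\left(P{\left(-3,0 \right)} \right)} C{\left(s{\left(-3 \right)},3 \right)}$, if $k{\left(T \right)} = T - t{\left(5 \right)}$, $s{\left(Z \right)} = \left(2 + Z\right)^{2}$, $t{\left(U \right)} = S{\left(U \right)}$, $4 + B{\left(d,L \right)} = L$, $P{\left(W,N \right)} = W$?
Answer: $-184$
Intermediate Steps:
$B{\left(d,L \right)} = -4 + L$
$t{\left(U \right)} = U$
$k{\left(T \right)} = -5 + T$ ($k{\left(T \right)} = T - 5 = -5 + T$)
$C{\left(z,q \right)} = -4 + 9 q$ ($C{\left(z,q \right)} = 2 q 4 + \left(-4 + q\right) = 8 q + \left(-4 + q\right) = -4 + 9 q$)
$k{\left(P{\left(-3,0 \right)} \right)} C{\left(s{\left(-3 \right)},3 \right)} = \left(-5 - 3\right) \left(-4 + 9 \cdot 3\right) = - 8 \left(-4 + 27\right) = \left(-8\right) 23 = -184$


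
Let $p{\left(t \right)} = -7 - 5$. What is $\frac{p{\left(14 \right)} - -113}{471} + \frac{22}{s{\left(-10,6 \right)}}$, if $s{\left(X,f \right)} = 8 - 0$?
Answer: $\frac{5585}{1884} \approx 2.9644$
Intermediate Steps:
$s{\left(X,f \right)} = 8$ ($s{\left(X,f \right)} = 8 + 0 = 8$)
$p{\left(t \right)} = -12$
$\frac{p{\left(14 \right)} - -113}{471} + \frac{22}{s{\left(-10,6 \right)}} = \frac{-12 - -113}{471} + \frac{22}{8} = \left(-12 + 113\right) \frac{1}{471} + 22 \cdot \frac{1}{8} = 101 \cdot \frac{1}{471} + \frac{11}{4} = \frac{101}{471} + \frac{11}{4} = \frac{5585}{1884}$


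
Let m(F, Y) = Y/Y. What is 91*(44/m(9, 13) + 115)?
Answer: 14469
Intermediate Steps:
m(F, Y) = 1
91*(44/m(9, 13) + 115) = 91*(44/1 + 115) = 91*(44*1 + 115) = 91*(44 + 115) = 91*159 = 14469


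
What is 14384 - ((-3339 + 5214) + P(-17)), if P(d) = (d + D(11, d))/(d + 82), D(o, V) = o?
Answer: 813091/65 ≈ 12509.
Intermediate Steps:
P(d) = (11 + d)/(82 + d) (P(d) = (d + 11)/(d + 82) = (11 + d)/(82 + d))
14384 - ((-3339 + 5214) + P(-17)) = 14384 - ((-3339 + 5214) + (11 - 17)/(82 - 17)) = 14384 - (1875 - 6/65) = 14384 - 1*121869/65 = 14384 - 121869/65 = 813091/65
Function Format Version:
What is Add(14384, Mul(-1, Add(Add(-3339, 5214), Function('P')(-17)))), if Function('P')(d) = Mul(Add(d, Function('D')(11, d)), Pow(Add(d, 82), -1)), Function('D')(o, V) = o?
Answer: Rational(813091, 65) ≈ 12509.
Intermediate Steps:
Function('P')(d) = Mul(Pow(Add(82, d), -1), Add(11, d)) (Function('P')(d) = Mul(Add(d, 11), Pow(Add(d, 82), -1)) = Mul(Add(11, d), Pow(Add(82, d), -1)) = Mul(Pow(Add(82, d), -1), Add(11, d)))
Add(14384, Mul(-1, Add(Add(-3339, 5214), Function('P')(-17)))) = Add(14384, Mul(-1, Add(Add(-3339, 5214), Mul(Pow(Add(82, -17), -1), Add(11, -17))))) = Add(14384, Mul(-1, Add(1875, Mul(Pow(65, -1), -6)))) = Add(14384, Mul(-1, Add(1875, Mul(Rational(1, 65), -6)))) = Add(14384, Mul(-1, Add(1875, Rational(-6, 65)))) = Add(14384, Mul(-1, Rational(121869, 65))) = Add(14384, Rational(-121869, 65)) = Rational(813091, 65)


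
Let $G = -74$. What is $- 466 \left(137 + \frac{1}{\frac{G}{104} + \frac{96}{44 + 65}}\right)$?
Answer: $- \frac{63865766}{959} \approx -66596.0$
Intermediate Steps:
$- 466 \left(137 + \frac{1}{\frac{G}{104} + \frac{96}{44 + 65}}\right) = - 466 \left(137 + \frac{1}{- \frac{74}{104} + \frac{96}{44 + 65}}\right) = - 466 \left(137 + \frac{1}{\left(-74\right) \frac{1}{104} + \frac{96}{109}}\right) = - 466 \left(137 + \frac{1}{- \frac{37}{52} + 96 \cdot \frac{1}{109}}\right) = - 466 \left(137 + \frac{1}{- \frac{37}{52} + \frac{96}{109}}\right) = - 466 \left(137 + \frac{1}{\frac{959}{5668}}\right) = - 466 \left(137 + \frac{5668}{959}\right) = \left(-466\right) \frac{137051}{959} = - \frac{63865766}{959}$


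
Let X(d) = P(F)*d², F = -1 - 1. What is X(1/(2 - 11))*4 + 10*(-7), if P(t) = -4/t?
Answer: -5662/81 ≈ -69.901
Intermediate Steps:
F = -2
X(d) = 2*d² (X(d) = (-4/(-2))*d² = (-4*(-½))*d² = 2*d²)
X(1/(2 - 11))*4 + 10*(-7) = (2*(1/(2 - 11))²)*4 + 10*(-7) = (2*(1/(-9))²)*4 - 70 = (2*(-⅑)²)*4 - 70 = (2*(1/81))*4 - 70 = (2/81)*4 - 70 = 8/81 - 70 = -5662/81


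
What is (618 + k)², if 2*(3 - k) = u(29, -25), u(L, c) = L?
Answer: 1471369/4 ≈ 3.6784e+5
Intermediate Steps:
k = -23/2 (k = 3 - ½*29 = 3 - 29/2 = -23/2 ≈ -11.500)
(618 + k)² = (618 - 23/2)² = (1213/2)² = 1471369/4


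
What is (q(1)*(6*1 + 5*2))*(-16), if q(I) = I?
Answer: -256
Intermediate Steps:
(q(1)*(6*1 + 5*2))*(-16) = (1*(6*1 + 5*2))*(-16) = (1*(6 + 10))*(-16) = (1*16)*(-16) = 16*(-16) = -256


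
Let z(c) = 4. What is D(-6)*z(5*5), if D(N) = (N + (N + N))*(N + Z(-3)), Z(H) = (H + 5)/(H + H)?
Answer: 456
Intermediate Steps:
Z(H) = (5 + H)/(2*H) (Z(H) = (5 + H)/((2*H)) = (5 + H)*(1/(2*H)) = (5 + H)/(2*H))
D(N) = 3*N*(-⅓ + N) (D(N) = (N + (N + N))*(N + (½)*(5 - 3)/(-3)) = (N + 2*N)*(N + (½)*(-⅓)*2) = (3*N)*(N - ⅓) = (3*N)*(-⅓ + N) = 3*N*(-⅓ + N))
D(-6)*z(5*5) = -6*(-1 + 3*(-6))*4 = -6*(-1 - 18)*4 = -6*(-19)*4 = 114*4 = 456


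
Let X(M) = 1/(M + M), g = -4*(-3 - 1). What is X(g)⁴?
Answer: 1/1048576 ≈ 9.5367e-7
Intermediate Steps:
g = 16 (g = -4*(-4) = 16)
X(M) = 1/(2*M)
X(g)⁴ = ((½)/16)⁴ = ((½)*(1/16))⁴ = (1/32)⁴ = 1/1048576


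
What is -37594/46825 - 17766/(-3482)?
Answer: 350495321/81522325 ≈ 4.2994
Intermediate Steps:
-37594/46825 - 17766/(-3482) = -37594*1/46825 - 17766*(-1/3482) = -37594/46825 + 8883/1741 = 350495321/81522325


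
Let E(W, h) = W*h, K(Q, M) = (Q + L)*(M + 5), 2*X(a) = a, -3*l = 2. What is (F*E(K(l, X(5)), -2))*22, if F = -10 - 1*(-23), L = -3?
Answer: 15730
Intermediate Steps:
l = -⅔ (l = -⅓*2 = -⅔ ≈ -0.66667)
X(a) = a/2
K(Q, M) = (-3 + Q)*(5 + M) (K(Q, M) = (Q - 3)*(M + 5) = (-3 + Q)*(5 + M))
F = 13 (F = -10 + 23 = 13)
(F*E(K(l, X(5)), -2))*22 = (13*((-15 - 3*5/2 + 5*(-⅔) + ((½)*5)*(-⅔))*(-2)))*22 = (13*((-15 - 3*5/2 - 10/3 + (5/2)*(-⅔))*(-2)))*22 = (13*((-15 - 15/2 - 10/3 - 5/3)*(-2)))*22 = (13*(-55/2*(-2)))*22 = (13*55)*22 = 715*22 = 15730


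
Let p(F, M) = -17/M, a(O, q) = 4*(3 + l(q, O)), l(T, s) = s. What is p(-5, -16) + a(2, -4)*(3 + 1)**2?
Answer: 5137/16 ≈ 321.06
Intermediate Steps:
a(O, q) = 12 + 4*O (a(O, q) = 4*(3 + O) = 12 + 4*O)
p(-5, -16) + a(2, -4)*(3 + 1)**2 = -17/(-16) + (12 + 4*2)*(3 + 1)**2 = -17*(-1/16) + (12 + 8)*4**2 = 17/16 + 20*16 = 17/16 + 320 = 5137/16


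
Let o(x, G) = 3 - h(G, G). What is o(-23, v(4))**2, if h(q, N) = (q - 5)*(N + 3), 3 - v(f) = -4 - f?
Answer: 6561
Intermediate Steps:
v(f) = 7 + f (v(f) = 3 - (-4 - f) = 3 + (4 + f) = 7 + f)
h(q, N) = (-5 + q)*(3 + N)
o(x, G) = 18 - G**2 + 2*G (o(x, G) = 3 - (-15 - 5*G + 3*G + G*G) = 3 - (-15 - 5*G + 3*G + G**2) = 3 - (-15 + G**2 - 2*G) = 3 + (15 - G**2 + 2*G) = 18 - G**2 + 2*G)
o(-23, v(4))**2 = (18 - (7 + 4)**2 + 2*(7 + 4))**2 = (18 - 1*11**2 + 2*11)**2 = (18 - 1*121 + 22)**2 = (18 - 121 + 22)**2 = (-81)**2 = 6561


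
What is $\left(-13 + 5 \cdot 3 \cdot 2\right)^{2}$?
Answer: $289$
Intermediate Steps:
$\left(-13 + 5 \cdot 3 \cdot 2\right)^{2} = \left(-13 + 15 \cdot 2\right)^{2} = \left(-13 + 30\right)^{2} = 17^{2} = 289$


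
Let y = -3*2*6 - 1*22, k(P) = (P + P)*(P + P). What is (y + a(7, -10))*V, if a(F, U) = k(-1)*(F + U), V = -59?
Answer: 4130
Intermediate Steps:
k(P) = 4*P**2 (k(P) = (2*P)*(2*P) = 4*P**2)
a(F, U) = 4*F + 4*U (a(F, U) = (4*(-1)**2)*(F + U) = (4*1)*(F + U) = 4*(F + U) = 4*F + 4*U)
y = -58 (y = -6*6 - 22 = -36 - 22 = -58)
(y + a(7, -10))*V = (-58 + (4*7 + 4*(-10)))*(-59) = (-58 + (28 - 40))*(-59) = (-58 - 12)*(-59) = -70*(-59) = 4130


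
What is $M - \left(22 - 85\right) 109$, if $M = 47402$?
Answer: $54269$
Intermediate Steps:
$M - \left(22 - 85\right) 109 = 47402 - \left(22 - 85\right) 109 = 47402 - \left(-63\right) 109 = 47402 - -6867 = 47402 + 6867 = 54269$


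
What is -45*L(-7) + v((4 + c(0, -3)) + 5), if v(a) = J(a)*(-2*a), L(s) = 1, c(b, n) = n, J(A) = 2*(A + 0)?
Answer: -189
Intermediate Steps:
J(A) = 2*A
v(a) = -4*a² (v(a) = (2*a)*(-2*a) = -4*a²)
-45*L(-7) + v((4 + c(0, -3)) + 5) = -45*1 - 4*((4 - 3) + 5)² = -45 - 4*(1 + 5)² = -45 - 4*6² = -45 - 4*36 = -45 - 144 = -189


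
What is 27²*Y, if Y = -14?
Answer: -10206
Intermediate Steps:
27²*Y = 27²*(-14) = 729*(-14) = -10206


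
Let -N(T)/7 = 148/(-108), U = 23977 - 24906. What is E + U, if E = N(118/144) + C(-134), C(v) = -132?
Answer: -28388/27 ≈ -1051.4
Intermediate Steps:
U = -929
N(T) = 259/27 (N(T) = -1036/(-108) = -1036*(-1)/108 = -7*(-37/27) = 259/27)
E = -3305/27 (E = 259/27 - 132 = -3305/27 ≈ -122.41)
E + U = -3305/27 - 929 = -28388/27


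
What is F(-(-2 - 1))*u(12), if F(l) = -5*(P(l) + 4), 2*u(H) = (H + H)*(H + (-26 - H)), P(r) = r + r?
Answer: 15600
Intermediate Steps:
P(r) = 2*r
u(H) = -26*H (u(H) = ((H + H)*(H + (-26 - H)))/2 = ((2*H)*(-26))/2 = (-52*H)/2 = -26*H)
F(l) = -20 - 10*l (F(l) = -5*(2*l + 4) = -5*(4 + 2*l) = -20 - 10*l)
F(-(-2 - 1))*u(12) = (-20 - (-10)*(-2 - 1))*(-26*12) = (-20 - (-10)*(-3))*(-312) = (-20 - 10*3)*(-312) = (-20 - 30)*(-312) = -50*(-312) = 15600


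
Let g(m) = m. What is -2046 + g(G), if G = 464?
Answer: -1582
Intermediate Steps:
-2046 + g(G) = -2046 + 464 = -1582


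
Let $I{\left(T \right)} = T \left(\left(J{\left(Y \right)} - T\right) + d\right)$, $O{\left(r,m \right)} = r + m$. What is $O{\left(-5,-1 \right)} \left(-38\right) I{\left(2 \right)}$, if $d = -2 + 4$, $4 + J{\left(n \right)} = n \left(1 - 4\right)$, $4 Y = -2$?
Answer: $-1140$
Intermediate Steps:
$Y = - \frac{1}{2}$ ($Y = \frac{1}{4} \left(-2\right) = - \frac{1}{2} \approx -0.5$)
$J{\left(n \right)} = -4 - 3 n$ ($J{\left(n \right)} = -4 + n \left(1 - 4\right) = -4 + n \left(-3\right) = -4 - 3 n$)
$d = 2$
$O{\left(r,m \right)} = m + r$
$I{\left(T \right)} = T \left(- \frac{1}{2} - T\right)$ ($I{\left(T \right)} = T \left(\left(\left(-4 - - \frac{3}{2}\right) - T\right) + 2\right) = T \left(\left(\left(-4 + \frac{3}{2}\right) - T\right) + 2\right) = T \left(\left(- \frac{5}{2} - T\right) + 2\right) = T \left(- \frac{1}{2} - T\right)$)
$O{\left(-5,-1 \right)} \left(-38\right) I{\left(2 \right)} = \left(-1 - 5\right) \left(-38\right) \left(\left(-1\right) 2 \left(\frac{1}{2} + 2\right)\right) = \left(-6\right) \left(-38\right) \left(\left(-1\right) 2 \cdot \frac{5}{2}\right) = 228 \left(-5\right) = -1140$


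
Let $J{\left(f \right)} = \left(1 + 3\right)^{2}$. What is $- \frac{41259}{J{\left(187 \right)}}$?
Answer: $- \frac{41259}{16} \approx -2578.7$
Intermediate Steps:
$J{\left(f \right)} = 16$ ($J{\left(f \right)} = 4^{2} = 16$)
$- \frac{41259}{J{\left(187 \right)}} = - \frac{41259}{16}$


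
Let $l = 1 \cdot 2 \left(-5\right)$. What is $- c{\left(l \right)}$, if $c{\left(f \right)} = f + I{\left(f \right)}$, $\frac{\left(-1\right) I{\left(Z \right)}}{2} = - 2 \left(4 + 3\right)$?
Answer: $-18$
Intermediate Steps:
$I{\left(Z \right)} = 28$ ($I{\left(Z \right)} = - 2 \left(- 2 \left(4 + 3\right)\right) = - 2 \left(\left(-2\right) 7\right) = \left(-2\right) \left(-14\right) = 28$)
$l = -10$ ($l = 2 \left(-5\right) = -10$)
$c{\left(f \right)} = 28 + f$ ($c{\left(f \right)} = f + 28 = 28 + f$)
$- c{\left(l \right)} = - (28 - 10) = \left(-1\right) 18 = -18$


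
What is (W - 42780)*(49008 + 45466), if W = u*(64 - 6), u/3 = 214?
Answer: -523763856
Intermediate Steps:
u = 642 (u = 3*214 = 642)
W = 37236 (W = 642*(64 - 6) = 642*58 = 37236)
(W - 42780)*(49008 + 45466) = (37236 - 42780)*(49008 + 45466) = -5544*94474 = -523763856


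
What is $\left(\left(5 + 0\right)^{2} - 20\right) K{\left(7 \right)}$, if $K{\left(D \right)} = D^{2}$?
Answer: $245$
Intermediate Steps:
$\left(\left(5 + 0\right)^{2} - 20\right) K{\left(7 \right)} = \left(\left(5 + 0\right)^{2} - 20\right) 7^{2} = \left(5^{2} - 20\right) 49 = \left(25 - 20\right) 49 = 5 \cdot 49 = 245$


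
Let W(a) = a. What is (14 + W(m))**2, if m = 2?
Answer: 256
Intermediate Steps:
(14 + W(m))**2 = (14 + 2)**2 = 16**2 = 256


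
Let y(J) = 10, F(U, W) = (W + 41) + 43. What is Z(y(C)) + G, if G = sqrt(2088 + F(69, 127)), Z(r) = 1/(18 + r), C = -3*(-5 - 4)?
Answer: 1/28 + 11*sqrt(19) ≈ 47.984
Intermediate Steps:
F(U, W) = 84 + W (F(U, W) = (41 + W) + 43 = 84 + W)
C = 27 (C = -3*(-9) = 27)
G = 11*sqrt(19) (G = sqrt(2088 + (84 + 127)) = sqrt(2088 + 211) = sqrt(2299) = 11*sqrt(19) ≈ 47.948)
Z(y(C)) + G = 1/(18 + 10) + 11*sqrt(19) = 1/28 + 11*sqrt(19)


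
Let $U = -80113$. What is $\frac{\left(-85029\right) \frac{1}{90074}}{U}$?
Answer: $\frac{85029}{7216098362} \approx 1.1783 \cdot 10^{-5}$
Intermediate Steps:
$\frac{\left(-85029\right) \frac{1}{90074}}{U} = \frac{\left(-85029\right) \frac{1}{90074}}{-80113} = \left(-85029\right) \frac{1}{90074} \left(- \frac{1}{80113}\right) = \left(- \frac{85029}{90074}\right) \left(- \frac{1}{80113}\right) = \frac{85029}{7216098362}$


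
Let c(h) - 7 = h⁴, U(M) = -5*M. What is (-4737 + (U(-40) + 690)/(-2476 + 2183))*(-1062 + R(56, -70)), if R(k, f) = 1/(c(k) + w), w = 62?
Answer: 204301109355269/40584895 ≈ 5.0339e+6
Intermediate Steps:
c(h) = 7 + h⁴
R(k, f) = 1/(69 + k⁴) (R(k, f) = 1/((7 + k⁴) + 62) = 1/(69 + k⁴))
(-4737 + (U(-40) + 690)/(-2476 + 2183))*(-1062 + R(56, -70)) = (-4737 + (-5*(-40) + 690)/(-2476 + 2183))*(-1062 + 1/(69 + 56⁴)) = (-4737 + (200 + 690)/(-293))*(-1062 + 1/(69 + 9834496)) = (-4737 + 890*(-1/293))*(-1062 + 1/9834565) = (-4737 - 890/293)*(-1062 + 1/9834565) = -1388831/293*(-10444308029/9834565) = 204301109355269/40584895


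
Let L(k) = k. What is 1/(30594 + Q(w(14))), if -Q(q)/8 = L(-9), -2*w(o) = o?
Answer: 1/30666 ≈ 3.2609e-5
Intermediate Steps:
w(o) = -o/2
Q(q) = 72 (Q(q) = -8*(-9) = 72)
1/(30594 + Q(w(14))) = 1/(30594 + 72) = 1/30666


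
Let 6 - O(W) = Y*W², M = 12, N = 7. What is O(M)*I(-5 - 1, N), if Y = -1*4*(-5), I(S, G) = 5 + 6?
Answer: -31614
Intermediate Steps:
I(S, G) = 11
Y = 20 (Y = -4*(-5) = 20)
O(W) = 6 - 20*W²
O(M)*I(-5 - 1, N) = (6 - 20*12²)*11 = (6 - 20*144)*11 = (6 - 2880)*11 = -2874*11 = -31614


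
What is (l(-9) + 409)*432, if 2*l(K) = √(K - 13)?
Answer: 176688 + 216*I*√22 ≈ 1.7669e+5 + 1013.1*I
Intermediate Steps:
l(K) = √(-13 + K)/2 (l(K) = √(K - 13)/2 = √(-13 + K)/2)
(l(-9) + 409)*432 = (√(-13 - 9)/2 + 409)*432 = (√(-22)/2 + 409)*432 = ((I*√22)/2 + 409)*432 = (I*√22/2 + 409)*432 = (409 + I*√22/2)*432 = 176688 + 216*I*√22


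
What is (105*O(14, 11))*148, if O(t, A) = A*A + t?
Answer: 2097900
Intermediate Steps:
O(t, A) = t + A**2 (O(t, A) = A**2 + t = t + A**2)
(105*O(14, 11))*148 = (105*(14 + 11**2))*148 = (105*(14 + 121))*148 = (105*135)*148 = 14175*148 = 2097900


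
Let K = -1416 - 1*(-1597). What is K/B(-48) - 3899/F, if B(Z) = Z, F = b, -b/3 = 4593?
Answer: -768949/220464 ≈ -3.4879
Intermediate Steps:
b = -13779 (b = -3*4593 = -13779)
F = -13779
K = 181 (K = -1416 + 1597 = 181)
K/B(-48) - 3899/F = 181/(-48) - 3899/(-13779) = 181*(-1/48) - 3899*(-1/13779) = -181/48 + 3899/13779 = -768949/220464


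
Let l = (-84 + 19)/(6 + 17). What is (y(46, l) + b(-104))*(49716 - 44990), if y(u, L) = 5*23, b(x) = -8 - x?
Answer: 997186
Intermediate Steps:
l = -65/23 ≈ -2.8261
y(u, L) = 115
(y(46, l) + b(-104))*(49716 - 44990) = (115 + (-8 - 1*(-104)))*(49716 - 44990) = (115 + (-8 + 104))*4726 = (115 + 96)*4726 = 211*4726 = 997186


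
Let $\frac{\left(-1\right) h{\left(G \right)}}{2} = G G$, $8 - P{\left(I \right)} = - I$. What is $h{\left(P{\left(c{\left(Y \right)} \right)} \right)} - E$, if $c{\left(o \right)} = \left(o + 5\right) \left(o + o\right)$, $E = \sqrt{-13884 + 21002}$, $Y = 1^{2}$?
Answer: $-800 - \sqrt{7118} \approx -884.37$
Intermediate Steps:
$Y = 1$
$E = \sqrt{7118} \approx 84.368$
$c{\left(o \right)} = 2 o \left(5 + o\right)$ ($c{\left(o \right)} = \left(5 + o\right) 2 o = 2 o \left(5 + o\right)$)
$P{\left(I \right)} = 8 + I$ ($P{\left(I \right)} = 8 - - I = 8 + I$)
$h{\left(G \right)} = - 2 G^{2}$ ($h{\left(G \right)} = - 2 G G = - 2 G^{2}$)
$h{\left(P{\left(c{\left(Y \right)} \right)} \right)} - E = - 2 \left(8 + 2 \cdot 1 \left(5 + 1\right)\right)^{2} - \sqrt{7118} = - 2 \left(8 + 2 \cdot 1 \cdot 6\right)^{2} - \sqrt{7118} = - 2 \left(8 + 12\right)^{2} - \sqrt{7118} = - 2 \cdot 20^{2} - \sqrt{7118} = \left(-2\right) 400 - \sqrt{7118} = -800 - \sqrt{7118}$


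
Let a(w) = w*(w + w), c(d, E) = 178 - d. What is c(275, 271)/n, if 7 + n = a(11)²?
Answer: -97/58557 ≈ -0.0016565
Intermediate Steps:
a(w) = 2*w² (a(w) = w*(2*w) = 2*w²)
n = 58557 (n = -7 + (2*11²)² = -7 + (2*121)² = -7 + 242² = -7 + 58564 = 58557)
c(275, 271)/n = (178 - 1*275)/58557 = (178 - 275)*(1/58557) = -97*1/58557 = -97/58557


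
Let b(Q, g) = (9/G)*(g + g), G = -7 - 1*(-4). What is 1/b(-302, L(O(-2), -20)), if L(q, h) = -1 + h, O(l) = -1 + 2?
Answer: 1/126 ≈ 0.0079365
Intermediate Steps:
G = -3 (G = -7 + 4 = -3)
O(l) = 1
b(Q, g) = -6*g (b(Q, g) = (9/(-3))*(g + g) = (9*(-⅓))*(2*g) = -6*g)
1/b(-302, L(O(-2), -20)) = 1/(-6*(-1 - 20)) = 1/(-6*(-21)) = 1/126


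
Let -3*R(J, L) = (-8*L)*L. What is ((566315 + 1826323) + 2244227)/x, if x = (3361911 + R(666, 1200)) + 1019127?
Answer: 4636865/8221038 ≈ 0.56402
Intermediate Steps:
R(J, L) = 8*L**2/3 (R(J, L) = -(-8*L)*L/3 = -(-8)*L**2/3 = 8*L**2/3)
x = 8221038 (x = (3361911 + (8/3)*1200**2) + 1019127 = (3361911 + (8/3)*1440000) + 1019127 = (3361911 + 3840000) + 1019127 = 7201911 + 1019127 = 8221038)
((566315 + 1826323) + 2244227)/x = ((566315 + 1826323) + 2244227)/8221038 = (2392638 + 2244227)*(1/8221038) = 4636865*(1/8221038) = 4636865/8221038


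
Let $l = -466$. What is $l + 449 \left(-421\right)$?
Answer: $-189495$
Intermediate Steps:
$l + 449 \left(-421\right) = -466 + 449 \left(-421\right) = -466 - 189029 = -189495$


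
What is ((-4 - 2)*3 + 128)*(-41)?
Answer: -4510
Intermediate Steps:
((-4 - 2)*3 + 128)*(-41) = (-6*3 + 128)*(-41) = (-18 + 128)*(-41) = 110*(-41) = -4510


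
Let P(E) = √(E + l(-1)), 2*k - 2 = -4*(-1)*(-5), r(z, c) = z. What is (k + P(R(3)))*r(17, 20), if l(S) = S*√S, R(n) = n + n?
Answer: -153 + 17*√(6 - I) ≈ -111.22 - 3.4582*I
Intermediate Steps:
R(n) = 2*n
k = -9 (k = 1 + (-4*(-1)*(-5))/2 = 1 + (4*(-5))/2 = 1 + (½)*(-20) = 1 - 10 = -9)
l(S) = S^(3/2)
P(E) = √(E - I) (P(E) = √(E + (-1)^(3/2)) = √(E - I))
(k + P(R(3)))*r(17, 20) = (-9 + √(2*3 - I))*17 = (-9 + √(6 - I))*17 = -153 + 17*√(6 - I)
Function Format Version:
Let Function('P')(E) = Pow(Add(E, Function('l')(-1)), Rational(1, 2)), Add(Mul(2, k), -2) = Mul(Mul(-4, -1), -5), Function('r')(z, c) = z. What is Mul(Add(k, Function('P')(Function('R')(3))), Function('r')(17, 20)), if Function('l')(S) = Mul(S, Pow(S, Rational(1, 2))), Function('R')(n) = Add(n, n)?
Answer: Add(-153, Mul(17, Pow(Add(6, Mul(-1, I)), Rational(1, 2)))) ≈ Add(-111.22, Mul(-3.4582, I))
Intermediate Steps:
Function('R')(n) = Mul(2, n)
k = -9 (k = Add(1, Mul(Rational(1, 2), Mul(Mul(-4, -1), -5))) = Add(1, Mul(Rational(1, 2), Mul(4, -5))) = Add(1, Mul(Rational(1, 2), -20)) = Add(1, -10) = -9)
Function('l')(S) = Pow(S, Rational(3, 2))
Function('P')(E) = Pow(Add(E, Mul(-1, I)), Rational(1, 2)) (Function('P')(E) = Pow(Add(E, Pow(-1, Rational(3, 2))), Rational(1, 2)) = Pow(Add(E, Mul(-1, I)), Rational(1, 2)))
Mul(Add(k, Function('P')(Function('R')(3))), Function('r')(17, 20)) = Mul(Add(-9, Pow(Add(Mul(2, 3), Mul(-1, I)), Rational(1, 2))), 17) = Mul(Add(-9, Pow(Add(6, Mul(-1, I)), Rational(1, 2))), 17) = Add(-153, Mul(17, Pow(Add(6, Mul(-1, I)), Rational(1, 2))))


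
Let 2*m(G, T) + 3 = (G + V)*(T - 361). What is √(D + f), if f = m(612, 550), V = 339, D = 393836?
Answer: 2*√120926 ≈ 695.49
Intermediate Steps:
m(G, T) = -3/2 + (-361 + T)*(339 + G)/2 (m(G, T) = -3/2 + ((G + 339)*(T - 361))/2 = -3/2 + ((339 + G)*(-361 + T))/2 = -3/2 + ((-361 + T)*(339 + G))/2 = -3/2 + (-361 + T)*(339 + G)/2)
f = 89868 (f = -61191 - 361/2*612 + (339/2)*550 + (½)*612*550 = -61191 - 110466 + 93225 + 168300 = 89868)
√(D + f) = √(393836 + 89868) = √483704 = 2*√120926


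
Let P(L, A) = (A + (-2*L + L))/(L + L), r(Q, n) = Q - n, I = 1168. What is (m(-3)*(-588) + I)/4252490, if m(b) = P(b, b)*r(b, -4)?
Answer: 584/2126245 ≈ 0.00027466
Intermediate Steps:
P(L, A) = (A - L)/(2*L) (P(L, A) = (A - L)/((2*L)) = (A - L)*(1/(2*L)) = (A - L)/(2*L))
m(b) = 0 (m(b) = ((b - b)/(2*b))*(b - 1*(-4)) = ((½)*0/b)*(b + 4) = 0*(4 + b) = 0)
(m(-3)*(-588) + I)/4252490 = (0*(-588) + 1168)/4252490 = (0 + 1168)*(1/4252490) = 1168*(1/4252490) = 584/2126245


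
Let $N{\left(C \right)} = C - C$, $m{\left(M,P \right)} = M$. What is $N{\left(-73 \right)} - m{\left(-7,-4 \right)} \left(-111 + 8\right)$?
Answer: $-721$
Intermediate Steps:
$N{\left(C \right)} = 0$
$N{\left(-73 \right)} - m{\left(-7,-4 \right)} \left(-111 + 8\right) = 0 - - 7 \left(-111 + 8\right) = 0 - \left(-7\right) \left(-103\right) = 0 - 721 = -721$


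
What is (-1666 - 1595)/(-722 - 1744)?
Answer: 1087/822 ≈ 1.3224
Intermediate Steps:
(-1666 - 1595)/(-722 - 1744) = -3261/(-2466) = -3261*(-1/2466) = 1087/822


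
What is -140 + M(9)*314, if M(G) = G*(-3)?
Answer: -8618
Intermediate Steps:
M(G) = -3*G
-140 + M(9)*314 = -140 - 3*9*314 = -140 - 27*314 = -140 - 8478 = -8618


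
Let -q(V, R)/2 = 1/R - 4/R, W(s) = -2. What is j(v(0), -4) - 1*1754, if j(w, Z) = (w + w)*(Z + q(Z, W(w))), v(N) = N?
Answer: -1754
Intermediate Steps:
q(V, R) = 6/R (q(V, R) = -2*(1/R - 4/R) = -(-6)/R = 6/R)
j(w, Z) = 2*w*(-3 + Z) (j(w, Z) = (w + w)*(Z + 6/(-2)) = (2*w)*(Z + 6*(-½)) = (2*w)*(Z - 3) = (2*w)*(-3 + Z) = 2*w*(-3 + Z))
j(v(0), -4) - 1*1754 = 2*0*(-3 - 4) - 1*1754 = 2*0*(-7) - 1754 = 0 - 1754 = -1754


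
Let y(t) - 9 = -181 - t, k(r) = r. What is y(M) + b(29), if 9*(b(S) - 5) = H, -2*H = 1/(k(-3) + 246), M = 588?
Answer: -3302371/4374 ≈ -755.00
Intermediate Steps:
H = -1/486 (H = -1/(2*(-3 + 246)) = -½/243 = -½*1/243 = -1/486 ≈ -0.0020576)
b(S) = 21869/4374 (b(S) = 5 + (⅑)*(-1/486) = 5 - 1/4374 = 21869/4374)
y(t) = -172 - t (y(t) = 9 + (-181 - t) = -172 - t)
y(M) + b(29) = (-172 - 1*588) + 21869/4374 = (-172 - 588) + 21869/4374 = -760 + 21869/4374 = -3302371/4374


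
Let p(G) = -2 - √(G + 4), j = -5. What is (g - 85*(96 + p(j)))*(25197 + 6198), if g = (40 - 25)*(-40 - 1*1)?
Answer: -270153975 + 2668575*I ≈ -2.7015e+8 + 2.6686e+6*I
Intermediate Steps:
g = -615 (g = 15*(-40 - 1) = 15*(-41) = -615)
p(G) = -2 - √(4 + G)
(g - 85*(96 + p(j)))*(25197 + 6198) = (-615 - 85*(96 + (-2 - √(4 - 5))))*(25197 + 6198) = (-615 - 85*(96 + (-2 - √(-1))))*31395 = (-615 - 85*(96 + (-2 - I)))*31395 = (-615 - 85*(94 - I))*31395 = (-615 + (-7990 + 85*I))*31395 = (-8605 + 85*I)*31395 = -270153975 + 2668575*I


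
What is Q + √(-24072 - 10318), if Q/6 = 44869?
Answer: 269214 + I*√34390 ≈ 2.6921e+5 + 185.45*I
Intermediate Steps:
Q = 269214 (Q = 6*44869 = 269214)
Q + √(-24072 - 10318) = 269214 + √(-24072 - 10318) = 269214 + √(-34390) = 269214 + I*√34390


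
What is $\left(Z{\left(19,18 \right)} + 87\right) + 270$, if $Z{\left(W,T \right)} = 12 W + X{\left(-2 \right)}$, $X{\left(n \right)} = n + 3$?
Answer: $586$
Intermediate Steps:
$X{\left(n \right)} = 3 + n$
$Z{\left(W,T \right)} = 1 + 12 W$ ($Z{\left(W,T \right)} = 12 W + \left(3 - 2\right) = 12 W + 1 = 1 + 12 W$)
$\left(Z{\left(19,18 \right)} + 87\right) + 270 = \left(\left(1 + 12 \cdot 19\right) + 87\right) + 270 = \left(\left(1 + 228\right) + 87\right) + 270 = \left(229 + 87\right) + 270 = 316 + 270 = 586$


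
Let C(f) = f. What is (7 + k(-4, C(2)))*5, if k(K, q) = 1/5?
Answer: 36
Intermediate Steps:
k(K, q) = ⅕
(7 + k(-4, C(2)))*5 = (7 + ⅕)*5 = (36/5)*5 = 36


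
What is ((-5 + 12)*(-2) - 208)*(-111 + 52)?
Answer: 13098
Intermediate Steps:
((-5 + 12)*(-2) - 208)*(-111 + 52) = (7*(-2) - 208)*(-59) = (-14 - 208)*(-59) = -222*(-59) = 13098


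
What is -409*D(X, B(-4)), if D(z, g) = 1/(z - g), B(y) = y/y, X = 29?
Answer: -409/28 ≈ -14.607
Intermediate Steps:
B(y) = 1
-409*D(X, B(-4)) = -409/(29 - 1*1) = -409/(29 - 1) = -409/28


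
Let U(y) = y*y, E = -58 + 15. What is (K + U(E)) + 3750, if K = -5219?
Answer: 380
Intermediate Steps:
E = -43
U(y) = y²
(K + U(E)) + 3750 = (-5219 + (-43)²) + 3750 = (-5219 + 1849) + 3750 = -3370 + 3750 = 380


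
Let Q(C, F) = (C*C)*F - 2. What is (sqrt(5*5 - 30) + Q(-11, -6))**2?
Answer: (728 - I*sqrt(5))**2 ≈ 5.2998e+5 - 3256.0*I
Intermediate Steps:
Q(C, F) = -2 + F*C**2 (Q(C, F) = C**2*F - 2 = F*C**2 - 2 = -2 + F*C**2)
(sqrt(5*5 - 30) + Q(-11, -6))**2 = (sqrt(5*5 - 30) + (-2 - 6*(-11)**2))**2 = (sqrt(25 - 30) + (-2 - 6*121))**2 = (sqrt(-5) + (-2 - 726))**2 = (I*sqrt(5) - 728)**2 = (-728 + I*sqrt(5))**2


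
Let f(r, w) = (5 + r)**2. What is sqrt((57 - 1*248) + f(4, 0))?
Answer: I*sqrt(110) ≈ 10.488*I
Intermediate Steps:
sqrt((57 - 1*248) + f(4, 0)) = sqrt((57 - 1*248) + (5 + 4)**2) = sqrt((57 - 248) + 9**2) = sqrt(-191 + 81) = sqrt(-110) = I*sqrt(110)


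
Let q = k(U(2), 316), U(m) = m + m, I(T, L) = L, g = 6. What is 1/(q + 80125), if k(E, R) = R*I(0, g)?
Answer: 1/82021 ≈ 1.2192e-5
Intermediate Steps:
U(m) = 2*m
k(E, R) = 6*R (k(E, R) = R*6 = 6*R)
q = 1896 (q = 6*316 = 1896)
1/(q + 80125) = 1/(1896 + 80125) = 1/82021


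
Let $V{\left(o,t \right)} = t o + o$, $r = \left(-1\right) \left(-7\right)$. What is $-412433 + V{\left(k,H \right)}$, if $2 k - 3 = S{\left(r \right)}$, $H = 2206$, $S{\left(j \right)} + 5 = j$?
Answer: $- \frac{813831}{2} \approx -4.0692 \cdot 10^{5}$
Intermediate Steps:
$r = 7$
$S{\left(j \right)} = -5 + j$
$k = \frac{5}{2}$ ($k = \frac{3}{2} + \frac{-5 + 7}{2} = \frac{3}{2} + \frac{1}{2} \cdot 2 = \frac{3}{2} + 1 = \frac{5}{2} \approx 2.5$)
$V{\left(o,t \right)} = o + o t$ ($V{\left(o,t \right)} = o t + o = o + o t$)
$-412433 + V{\left(k,H \right)} = -412433 + \frac{5 \left(1 + 2206\right)}{2} = -412433 + \frac{5}{2} \cdot 2207 = -412433 + \frac{11035}{2} = - \frac{813831}{2}$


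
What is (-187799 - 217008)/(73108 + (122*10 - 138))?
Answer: -404807/74190 ≈ -5.4564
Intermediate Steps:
(-187799 - 217008)/(73108 + (122*10 - 138)) = -404807/(73108 + (1220 - 138)) = -404807/(73108 + 1082) = -404807/74190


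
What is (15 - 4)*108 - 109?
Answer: 1079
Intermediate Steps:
(15 - 4)*108 - 109 = 11*108 - 109 = 1188 - 109 = 1079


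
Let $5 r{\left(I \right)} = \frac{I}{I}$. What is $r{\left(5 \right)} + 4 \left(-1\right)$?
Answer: $- \frac{19}{5} \approx -3.8$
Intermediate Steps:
$r{\left(I \right)} = \frac{1}{5}$ ($r{\left(I \right)} = \frac{I \frac{1}{I}}{5} = \frac{1}{5} \cdot 1 = \frac{1}{5}$)
$r{\left(5 \right)} + 4 \left(-1\right) = \frac{1}{5} + 4 \left(-1\right) = \frac{1}{5} - 4 = - \frac{19}{5}$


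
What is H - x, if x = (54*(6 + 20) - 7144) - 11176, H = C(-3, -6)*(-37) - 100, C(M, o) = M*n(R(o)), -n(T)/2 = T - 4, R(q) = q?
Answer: 19036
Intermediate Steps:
n(T) = 8 - 2*T (n(T) = -2*(T - 4) = -2*(-4 + T) = 8 - 2*T)
C(M, o) = M*(8 - 2*o)
H = 2120 (H = (2*(-3)*(4 - 1*(-6)))*(-37) - 100 = (2*(-3)*(4 + 6))*(-37) - 100 = (2*(-3)*10)*(-37) - 100 = -60*(-37) - 100 = 2220 - 100 = 2120)
x = -16916 (x = (54*26 - 7144) - 11176 = (1404 - 7144) - 11176 = -5740 - 11176 = -16916)
H - x = 2120 - 1*(-16916) = 2120 + 16916 = 19036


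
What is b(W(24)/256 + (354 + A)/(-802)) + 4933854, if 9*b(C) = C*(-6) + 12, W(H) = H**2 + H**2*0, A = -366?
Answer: 11870852299/2406 ≈ 4.9339e+6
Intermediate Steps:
W(H) = H**2 (W(H) = H**2 + 0 = H**2)
b(C) = 4/3 - 2*C/3 (b(C) = (C*(-6) + 12)/9 = (-6*C + 12)/9 = (12 - 6*C)/9 = 4/3 - 2*C/3)
b(W(24)/256 + (354 + A)/(-802)) + 4933854 = (4/3 - 2*(24**2/256 + (354 - 366)/(-802))/3) + 4933854 = (4/3 - 2*(576*(1/256) - 12*(-1/802))/3) + 4933854 = (4/3 - 2*(9/4 + 6/401)/3) + 4933854 = (4/3 - 2/3*3633/1604) + 4933854 = (4/3 - 1211/802) + 4933854 = -425/2406 + 4933854 = 11870852299/2406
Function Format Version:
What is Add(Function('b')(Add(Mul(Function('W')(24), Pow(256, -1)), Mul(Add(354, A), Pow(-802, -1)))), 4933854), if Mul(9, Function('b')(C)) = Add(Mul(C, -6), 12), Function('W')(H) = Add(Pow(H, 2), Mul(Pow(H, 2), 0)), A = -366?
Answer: Rational(11870852299, 2406) ≈ 4.9339e+6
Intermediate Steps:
Function('W')(H) = Pow(H, 2) (Function('W')(H) = Add(Pow(H, 2), 0) = Pow(H, 2))
Function('b')(C) = Add(Rational(4, 3), Mul(Rational(-2, 3), C)) (Function('b')(C) = Mul(Rational(1, 9), Add(Mul(C, -6), 12)) = Mul(Rational(1, 9), Add(Mul(-6, C), 12)) = Mul(Rational(1, 9), Add(12, Mul(-6, C))) = Add(Rational(4, 3), Mul(Rational(-2, 3), C)))
Add(Function('b')(Add(Mul(Function('W')(24), Pow(256, -1)), Mul(Add(354, A), Pow(-802, -1)))), 4933854) = Add(Add(Rational(4, 3), Mul(Rational(-2, 3), Add(Mul(Pow(24, 2), Pow(256, -1)), Mul(Add(354, -366), Pow(-802, -1))))), 4933854) = Add(Add(Rational(4, 3), Mul(Rational(-2, 3), Add(Mul(576, Rational(1, 256)), Mul(-12, Rational(-1, 802))))), 4933854) = Add(Add(Rational(4, 3), Mul(Rational(-2, 3), Add(Rational(9, 4), Rational(6, 401)))), 4933854) = Add(Add(Rational(4, 3), Mul(Rational(-2, 3), Rational(3633, 1604))), 4933854) = Add(Add(Rational(4, 3), Rational(-1211, 802)), 4933854) = Add(Rational(-425, 2406), 4933854) = Rational(11870852299, 2406)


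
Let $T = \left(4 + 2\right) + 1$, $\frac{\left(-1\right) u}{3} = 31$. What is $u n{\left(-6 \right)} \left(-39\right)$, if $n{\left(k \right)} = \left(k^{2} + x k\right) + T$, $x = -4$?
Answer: $243009$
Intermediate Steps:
$u = -93$ ($u = \left(-3\right) 31 = -93$)
$T = 7$ ($T = 6 + 1 = 7$)
$n{\left(k \right)} = 7 + k^{2} - 4 k$ ($n{\left(k \right)} = \left(k^{2} - 4 k\right) + 7 = 7 + k^{2} - 4 k$)
$u n{\left(-6 \right)} \left(-39\right) = - 93 \left(7 + \left(-6\right)^{2} - -24\right) \left(-39\right) = - 93 \left(7 + 36 + 24\right) \left(-39\right) = \left(-93\right) 67 \left(-39\right) = \left(-6231\right) \left(-39\right) = 243009$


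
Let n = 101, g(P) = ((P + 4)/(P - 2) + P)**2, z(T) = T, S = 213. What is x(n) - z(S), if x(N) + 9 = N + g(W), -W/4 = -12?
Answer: 1212891/529 ≈ 2292.8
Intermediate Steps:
W = 48 (W = -4*(-12) = 48)
g(P) = (P + (4 + P)/(-2 + P))**2 (g(P) = ((4 + P)/(-2 + P) + P)**2 = (P + (4 + P)/(-2 + P))**2)
x(N) = 1272139/529 + N (x(N) = -9 + (N + (4 + 48**2 - 1*48)**2/(-2 + 48)**2) = -9 + (N + (4 + 2304 - 48)**2/46**2) = -9 + (N + (1/2116)*2260**2) = -9 + (N + (1/2116)*5107600) = -9 + (N + 1276900/529) = -9 + (1276900/529 + N) = 1272139/529 + N)
x(n) - z(S) = (1272139/529 + 101) - 1*213 = 1325568/529 - 213 = 1212891/529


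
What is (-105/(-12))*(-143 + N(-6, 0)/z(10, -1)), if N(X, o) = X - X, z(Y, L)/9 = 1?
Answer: -5005/4 ≈ -1251.3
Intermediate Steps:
z(Y, L) = 9 (z(Y, L) = 9*1 = 9)
N(X, o) = 0
(-105/(-12))*(-143 + N(-6, 0)/z(10, -1)) = (-105/(-12))*(-143 + 0/9) = (-105*(-1/12))*(-143 + 0*(⅑)) = 35*(-143 + 0)/4 = (35/4)*(-143) = -5005/4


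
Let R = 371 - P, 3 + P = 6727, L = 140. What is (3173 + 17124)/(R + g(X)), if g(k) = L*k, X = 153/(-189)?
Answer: -60891/19399 ≈ -3.1389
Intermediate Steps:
P = 6724 (P = -3 + 6727 = 6724)
R = -6353 (R = 371 - 1*6724 = 371 - 6724 = -6353)
X = -17/21 (X = 153*(-1/189) = -17/21 ≈ -0.80952)
g(k) = 140*k
(3173 + 17124)/(R + g(X)) = (3173 + 17124)/(-6353 + 140*(-17/21)) = 20297/(-6353 - 340/3) = 20297/(-19399/3) = 20297*(-3/19399) = -60891/19399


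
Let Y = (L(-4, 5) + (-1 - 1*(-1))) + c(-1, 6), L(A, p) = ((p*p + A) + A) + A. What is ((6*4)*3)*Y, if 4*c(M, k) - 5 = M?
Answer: 1008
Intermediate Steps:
L(A, p) = p² + 3*A (L(A, p) = ((p² + A) + A) + A = ((A + p²) + A) + A = (p² + 2*A) + A = p² + 3*A)
c(M, k) = 5/4 + M/4
Y = 14 (Y = ((5² + 3*(-4)) + (-1 - 1*(-1))) + (5/4 + (¼)*(-1)) = ((25 - 12) + (-1 + 1)) + (5/4 - ¼) = (13 + 0) + 1 = 13 + 1 = 14)
((6*4)*3)*Y = ((6*4)*3)*14 = (24*3)*14 = 72*14 = 1008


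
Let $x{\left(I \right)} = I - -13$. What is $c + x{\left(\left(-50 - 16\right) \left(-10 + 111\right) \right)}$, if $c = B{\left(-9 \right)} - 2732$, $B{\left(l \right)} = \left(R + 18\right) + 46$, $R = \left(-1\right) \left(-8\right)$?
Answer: $-9313$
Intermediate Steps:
$R = 8$
$B{\left(l \right)} = 72$ ($B{\left(l \right)} = \left(8 + 18\right) + 46 = 26 + 46 = 72$)
$x{\left(I \right)} = 13 + I$ ($x{\left(I \right)} = I + 13 = 13 + I$)
$c = -2660$ ($c = 72 - 2732 = -2660$)
$c + x{\left(\left(-50 - 16\right) \left(-10 + 111\right) \right)} = -2660 + \left(13 + \left(-50 - 16\right) \left(-10 + 111\right)\right) = -2660 + \left(13 - 6666\right) = -2660 - 6653 = -9313$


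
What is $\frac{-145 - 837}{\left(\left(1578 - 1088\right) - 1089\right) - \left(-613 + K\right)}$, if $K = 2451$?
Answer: $\frac{982}{2437} \approx 0.40295$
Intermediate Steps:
$\frac{-145 - 837}{\left(\left(1578 - 1088\right) - 1089\right) - \left(-613 + K\right)} = \frac{-145 - 837}{\left(\left(1578 - 1088\right) - 1089\right) + \left(613 - 2451\right)} = - \frac{982}{\left(490 - 1089\right) + \left(613 - 2451\right)} = - \frac{982}{-599 - 1838} = - \frac{982}{-2437} = \left(-982\right) \left(- \frac{1}{2437}\right) = \frac{982}{2437}$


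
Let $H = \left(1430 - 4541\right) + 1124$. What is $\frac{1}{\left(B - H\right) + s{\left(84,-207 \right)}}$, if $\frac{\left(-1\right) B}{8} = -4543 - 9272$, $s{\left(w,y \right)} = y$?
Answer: $\frac{1}{112300} \approx 8.9047 \cdot 10^{-6}$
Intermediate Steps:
$B = 110520$ ($B = - 8 \left(-4543 - 9272\right) = \left(-8\right) \left(-13815\right) = 110520$)
$H = -1987$ ($H = -3111 + 1124 = -1987$)
$\frac{1}{\left(B - H\right) + s{\left(84,-207 \right)}} = \frac{1}{\left(110520 - -1987\right) - 207} = \frac{1}{\left(110520 + 1987\right) - 207} = \frac{1}{112507 - 207} = \frac{1}{112300}$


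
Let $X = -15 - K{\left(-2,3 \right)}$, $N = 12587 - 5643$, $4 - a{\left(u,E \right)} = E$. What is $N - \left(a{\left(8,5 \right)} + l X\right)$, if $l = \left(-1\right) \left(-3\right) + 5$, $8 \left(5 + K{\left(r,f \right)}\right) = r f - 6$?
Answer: $7013$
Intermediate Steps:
$K{\left(r,f \right)} = - \frac{23}{4} + \frac{f r}{8}$ ($K{\left(r,f \right)} = -5 + \frac{r f - 6}{8} = -5 + \frac{f r - 6}{8} = -5 + \frac{-6 + f r}{8} = -5 + \left(- \frac{3}{4} + \frac{f r}{8}\right) = - \frac{23}{4} + \frac{f r}{8}$)
$a{\left(u,E \right)} = 4 - E$
$l = 8$ ($l = 3 + 5 = 8$)
$N = 6944$ ($N = 12587 - 5643 = 6944$)
$X = - \frac{17}{2}$ ($X = -15 - \left(- \frac{23}{4} + \frac{1}{8} \cdot 3 \left(-2\right)\right) = -15 - \left(- \frac{23}{4} - \frac{3}{4}\right) = -15 - - \frac{13}{2} = -15 + \frac{13}{2} = - \frac{17}{2} \approx -8.5$)
$N - \left(a{\left(8,5 \right)} + l X\right) = 6944 - \left(\left(4 - 5\right) + 8 \left(- \frac{17}{2}\right)\right) = 6944 - \left(\left(4 - 5\right) - 68\right) = 6944 - \left(-1 - 68\right) = 6944 - -69 = 6944 + 69 = 7013$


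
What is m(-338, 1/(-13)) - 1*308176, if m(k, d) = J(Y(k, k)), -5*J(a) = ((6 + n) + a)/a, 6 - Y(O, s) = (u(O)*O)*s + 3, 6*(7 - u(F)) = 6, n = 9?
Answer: -352071277042/1142435 ≈ -3.0818e+5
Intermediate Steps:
u(F) = 6 (u(F) = 7 - 1/6*6 = 7 - 1 = 6)
Y(O, s) = 3 - 6*O*s (Y(O, s) = 6 - ((6*O)*s + 3) = 6 - (6*O*s + 3) = 6 - (3 + 6*O*s) = 6 + (-3 - 6*O*s) = 3 - 6*O*s)
J(a) = -(15 + a)/(5*a) (J(a) = -((6 + 9) + a)/(5*a) = -(15 + a)/(5*a))
m(k, d) = (-18 + 6*k**2)/(5*(3 - 6*k**2)) (m(k, d) = (-15 - (3 - 6*k*k))/(5*(3 - 6*k*k)) = (-15 - (3 - 6*k**2))/(5*(3 - 6*k**2)) = (-15 + (-3 + 6*k**2))/(5*(3 - 6*k**2)) = (-18 + 6*k**2)/(5*(3 - 6*k**2)))
m(-338, 1/(-13)) - 1*308176 = 2*(3 - 1*(-338)**2)/(5*(-1 + 2*(-338)**2)) - 1*308176 = 2*(3 - 1*114244)/(5*(-1 + 2*114244)) - 308176 = 2*(3 - 114244)/(5*(-1 + 228488)) - 308176 = (2/5)*(-114241)/228487 - 308176 = (2/5)*(1/228487)*(-114241) - 308176 = -228482/1142435 - 308176 = -352071277042/1142435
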